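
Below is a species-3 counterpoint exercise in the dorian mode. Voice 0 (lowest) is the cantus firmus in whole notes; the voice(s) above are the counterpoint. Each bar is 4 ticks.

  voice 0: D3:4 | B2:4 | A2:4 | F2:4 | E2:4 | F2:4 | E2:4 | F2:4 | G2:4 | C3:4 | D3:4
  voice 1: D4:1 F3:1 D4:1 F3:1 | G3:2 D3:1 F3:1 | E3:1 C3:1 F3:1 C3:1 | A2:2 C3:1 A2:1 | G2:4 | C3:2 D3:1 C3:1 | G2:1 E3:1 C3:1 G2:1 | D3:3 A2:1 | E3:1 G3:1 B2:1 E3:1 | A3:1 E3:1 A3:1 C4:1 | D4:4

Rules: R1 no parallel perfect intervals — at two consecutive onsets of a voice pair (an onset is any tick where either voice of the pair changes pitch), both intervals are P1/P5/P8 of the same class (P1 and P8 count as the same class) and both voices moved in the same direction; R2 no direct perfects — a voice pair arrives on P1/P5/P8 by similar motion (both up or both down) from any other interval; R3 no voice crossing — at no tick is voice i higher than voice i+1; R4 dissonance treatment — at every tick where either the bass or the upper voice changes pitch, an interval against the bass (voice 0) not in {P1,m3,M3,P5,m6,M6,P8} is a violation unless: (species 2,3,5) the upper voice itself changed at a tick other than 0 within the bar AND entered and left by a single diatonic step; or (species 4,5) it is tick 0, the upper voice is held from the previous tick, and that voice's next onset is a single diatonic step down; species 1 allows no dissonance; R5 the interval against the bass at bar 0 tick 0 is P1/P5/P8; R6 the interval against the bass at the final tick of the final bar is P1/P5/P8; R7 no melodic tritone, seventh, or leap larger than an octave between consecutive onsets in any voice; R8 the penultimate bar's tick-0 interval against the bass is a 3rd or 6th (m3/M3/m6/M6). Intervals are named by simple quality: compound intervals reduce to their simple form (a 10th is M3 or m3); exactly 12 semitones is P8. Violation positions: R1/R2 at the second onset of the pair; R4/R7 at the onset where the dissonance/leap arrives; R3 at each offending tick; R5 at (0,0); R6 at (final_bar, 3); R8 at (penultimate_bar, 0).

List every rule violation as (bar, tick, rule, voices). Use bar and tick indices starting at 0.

(1, 3, R4, (0, 1))
(2, 0, R2, (0, 1))
(5, 0, R2, (0, 1))
(10, 0, R1, (0, 1))

bar 0: v0=D3 v1=D4 downbeat P8
bar 1: v0=B2 v1=G3 downbeat m6
bar 2: v0=A2 v1=E3 downbeat P5
bar 3: v0=F2 v1=A2 downbeat M3
bar 4: v0=E2 v1=G2 downbeat m3
bar 5: v0=F2 v1=C3 downbeat P5
bar 6: v0=E2 v1=G2 downbeat m3
bar 7: v0=F2 v1=D3 downbeat M6
bar 8: v0=G2 v1=E3 downbeat M6
bar 9: v0=C3 v1=A3 downbeat M6
bar 10: v0=D3 v1=D4 downbeat P8
  -> R4 @ bar 1 tick 3 v(0, 1): B2/F3 TT untreated
  -> R2 @ bar 2 tick 0 v(0, 1): B2/F3 TT -> A2/E3 P5 similar
  -> R2 @ bar 5 tick 0 v(0, 1): E2/G2 m3 -> F2/C3 P5 similar
  -> R1 @ bar 10 tick 0 v(0, 1): C3/C4 P8 -> D3/D4 P8 similar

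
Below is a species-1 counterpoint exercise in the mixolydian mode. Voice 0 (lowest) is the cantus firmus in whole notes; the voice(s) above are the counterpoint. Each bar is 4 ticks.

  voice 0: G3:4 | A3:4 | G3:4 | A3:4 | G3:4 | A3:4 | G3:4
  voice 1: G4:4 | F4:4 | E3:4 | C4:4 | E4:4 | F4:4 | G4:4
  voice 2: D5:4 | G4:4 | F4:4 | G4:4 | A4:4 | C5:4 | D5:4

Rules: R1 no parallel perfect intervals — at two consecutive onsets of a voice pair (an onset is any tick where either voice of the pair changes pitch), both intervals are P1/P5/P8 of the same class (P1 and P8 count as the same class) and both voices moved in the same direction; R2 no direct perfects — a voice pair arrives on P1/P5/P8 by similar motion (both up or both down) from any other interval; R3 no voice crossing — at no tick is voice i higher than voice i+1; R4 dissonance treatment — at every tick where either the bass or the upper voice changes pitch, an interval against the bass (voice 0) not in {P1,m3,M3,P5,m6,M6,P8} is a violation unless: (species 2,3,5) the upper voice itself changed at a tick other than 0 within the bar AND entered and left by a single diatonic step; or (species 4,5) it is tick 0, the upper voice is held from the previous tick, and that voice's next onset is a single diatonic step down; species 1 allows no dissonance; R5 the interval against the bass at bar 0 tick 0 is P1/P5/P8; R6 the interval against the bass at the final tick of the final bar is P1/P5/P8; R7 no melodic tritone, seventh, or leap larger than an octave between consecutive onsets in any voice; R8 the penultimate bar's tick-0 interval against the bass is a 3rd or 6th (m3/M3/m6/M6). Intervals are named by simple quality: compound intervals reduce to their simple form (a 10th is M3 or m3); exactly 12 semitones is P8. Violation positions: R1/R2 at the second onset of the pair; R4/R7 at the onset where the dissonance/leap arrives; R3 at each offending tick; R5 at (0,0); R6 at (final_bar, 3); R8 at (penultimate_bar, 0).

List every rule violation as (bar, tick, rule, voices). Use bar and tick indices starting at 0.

bar 0: v0=G3 v1=G4 v2=D5 downbeat P5
bar 1: v0=A3 v1=F4 v2=G4 downbeat m7
bar 2: v0=G3 v1=E3 v2=F4 downbeat m7
bar 3: v0=A3 v1=C4 v2=G4 downbeat m7
bar 4: v0=G3 v1=E4 v2=A4 downbeat M2
bar 5: v0=A3 v1=F4 v2=C5 downbeat m3
bar 6: v0=G3 v1=G4 v2=D5 downbeat P5
  -> R4 @ bar 1 tick 0 v(0, 2): A3/G4 m7 untreated
  -> R3 @ bar 2 tick 0 v(0, 1): G3 above E3
  -> R4 @ bar 2 tick 0 v(0, 2): G3/F4 m7 untreated
  -> R7 @ bar 2 tick 0 v(1,): F4->E3 leap 13st
  -> R3 @ bar 2 tick 1 v(0, 1): G3 above E3
  -> R3 @ bar 2 tick 2 v(0, 1): G3 above E3
  -> R3 @ bar 2 tick 3 v(0, 1): G3 above E3
  -> R2 @ bar 3 tick 0 v(1, 2): E3/F4 m2 -> C4/G4 P5 similar
  -> R4 @ bar 3 tick 0 v(0, 2): A3/G4 m7 untreated
  -> R4 @ bar 4 tick 0 v(0, 2): G3/A4 M2 untreated
  -> R2 @ bar 5 tick 0 v(1, 2): E4/A4 P4 -> F4/C5 P5 similar
  -> R1 @ bar 6 tick 0 v(1, 2): F4/C5 P5 -> G4/D5 P5 similar

(1, 0, R4, (0, 2))
(2, 0, R3, (0, 1))
(2, 0, R4, (0, 2))
(2, 0, R7, (1,))
(2, 1, R3, (0, 1))
(2, 2, R3, (0, 1))
(2, 3, R3, (0, 1))
(3, 0, R2, (1, 2))
(3, 0, R4, (0, 2))
(4, 0, R4, (0, 2))
(5, 0, R2, (1, 2))
(6, 0, R1, (1, 2))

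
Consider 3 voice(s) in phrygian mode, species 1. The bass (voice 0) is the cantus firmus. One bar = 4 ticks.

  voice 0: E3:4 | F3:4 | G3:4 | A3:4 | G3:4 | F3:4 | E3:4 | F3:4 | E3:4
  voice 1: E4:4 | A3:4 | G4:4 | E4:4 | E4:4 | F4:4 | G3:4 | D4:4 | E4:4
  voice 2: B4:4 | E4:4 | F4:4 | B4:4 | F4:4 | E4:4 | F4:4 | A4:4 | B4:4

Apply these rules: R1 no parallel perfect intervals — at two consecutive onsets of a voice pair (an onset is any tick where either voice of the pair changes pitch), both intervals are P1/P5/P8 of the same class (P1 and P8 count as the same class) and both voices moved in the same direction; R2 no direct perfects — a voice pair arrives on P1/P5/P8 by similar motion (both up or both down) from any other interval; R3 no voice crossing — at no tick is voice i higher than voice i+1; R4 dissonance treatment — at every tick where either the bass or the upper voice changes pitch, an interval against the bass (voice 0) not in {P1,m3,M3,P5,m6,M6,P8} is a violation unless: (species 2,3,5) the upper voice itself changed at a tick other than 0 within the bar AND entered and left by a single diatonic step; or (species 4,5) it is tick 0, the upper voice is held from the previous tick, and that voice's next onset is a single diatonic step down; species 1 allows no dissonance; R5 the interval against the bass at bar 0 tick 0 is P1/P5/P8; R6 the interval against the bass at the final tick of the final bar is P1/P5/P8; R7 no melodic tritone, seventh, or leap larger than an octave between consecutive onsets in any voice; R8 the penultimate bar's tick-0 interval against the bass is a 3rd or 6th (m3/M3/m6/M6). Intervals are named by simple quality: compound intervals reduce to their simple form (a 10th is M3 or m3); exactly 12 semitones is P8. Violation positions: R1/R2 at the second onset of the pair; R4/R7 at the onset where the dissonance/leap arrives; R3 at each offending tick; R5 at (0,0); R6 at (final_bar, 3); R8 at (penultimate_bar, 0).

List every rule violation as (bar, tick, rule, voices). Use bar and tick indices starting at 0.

(1, 0, R1, (1, 2))
(1, 0, R4, (0, 2))
(2, 0, R2, (0, 1))
(2, 0, R3, (1, 2))
(2, 0, R4, (0, 2))
(2, 0, R7, (1,))
(2, 1, R3, (1, 2))
(2, 2, R3, (1, 2))
(2, 3, R3, (1, 2))
(3, 0, R4, (0, 2))
(3, 0, R7, (2,))
(4, 0, R4, (0, 2))
(4, 0, R7, (2,))
(5, 0, R3, (1, 2))
(5, 0, R4, (0, 2))
(5, 1, R3, (1, 2))
(5, 2, R3, (1, 2))
(5, 3, R3, (1, 2))
(6, 0, R4, (0, 2))
(6, 0, R7, (1,))
(7, 0, R2, (1, 2))
(8, 0, R1, (1, 2))

bar 0: v0=E3 v1=E4 v2=B4 downbeat P5
bar 1: v0=F3 v1=A3 v2=E4 downbeat M7
bar 2: v0=G3 v1=G4 v2=F4 downbeat m7
bar 3: v0=A3 v1=E4 v2=B4 downbeat M2
bar 4: v0=G3 v1=E4 v2=F4 downbeat m7
bar 5: v0=F3 v1=F4 v2=E4 downbeat M7
bar 6: v0=E3 v1=G3 v2=F4 downbeat m2
bar 7: v0=F3 v1=D4 v2=A4 downbeat M3
bar 8: v0=E3 v1=E4 v2=B4 downbeat P5
  -> R1 @ bar 1 tick 0 v(1, 2): E4/B4 P5 -> A3/E4 P5 similar
  -> R4 @ bar 1 tick 0 v(0, 2): F3/E4 M7 untreated
  -> R2 @ bar 2 tick 0 v(0, 1): F3/A3 M3 -> G3/G4 P8 similar
  -> R3 @ bar 2 tick 0 v(1, 2): G4 above F4
  -> R4 @ bar 2 tick 0 v(0, 2): G3/F4 m7 untreated
  -> R7 @ bar 2 tick 0 v(1,): A3->G4 leap 10st
  -> R3 @ bar 2 tick 1 v(1, 2): G4 above F4
  -> R3 @ bar 2 tick 2 v(1, 2): G4 above F4
  -> R3 @ bar 2 tick 3 v(1, 2): G4 above F4
  -> R4 @ bar 3 tick 0 v(0, 2): A3/B4 M2 untreated
  -> R7 @ bar 3 tick 0 v(2,): F4->B4 leap 6st
  -> R4 @ bar 4 tick 0 v(0, 2): G3/F4 m7 untreated
  -> R7 @ bar 4 tick 0 v(2,): B4->F4 leap 6st
  -> R3 @ bar 5 tick 0 v(1, 2): F4 above E4
  -> R4 @ bar 5 tick 0 v(0, 2): F3/E4 M7 untreated
  -> R3 @ bar 5 tick 1 v(1, 2): F4 above E4
  -> R3 @ bar 5 tick 2 v(1, 2): F4 above E4
  -> R3 @ bar 5 tick 3 v(1, 2): F4 above E4
  -> R4 @ bar 6 tick 0 v(0, 2): E3/F4 m2 untreated
  -> R7 @ bar 6 tick 0 v(1,): F4->G3 leap 10st
  -> R2 @ bar 7 tick 0 v(1, 2): G3/F4 m7 -> D4/A4 P5 similar
  -> R1 @ bar 8 tick 0 v(1, 2): D4/A4 P5 -> E4/B4 P5 similar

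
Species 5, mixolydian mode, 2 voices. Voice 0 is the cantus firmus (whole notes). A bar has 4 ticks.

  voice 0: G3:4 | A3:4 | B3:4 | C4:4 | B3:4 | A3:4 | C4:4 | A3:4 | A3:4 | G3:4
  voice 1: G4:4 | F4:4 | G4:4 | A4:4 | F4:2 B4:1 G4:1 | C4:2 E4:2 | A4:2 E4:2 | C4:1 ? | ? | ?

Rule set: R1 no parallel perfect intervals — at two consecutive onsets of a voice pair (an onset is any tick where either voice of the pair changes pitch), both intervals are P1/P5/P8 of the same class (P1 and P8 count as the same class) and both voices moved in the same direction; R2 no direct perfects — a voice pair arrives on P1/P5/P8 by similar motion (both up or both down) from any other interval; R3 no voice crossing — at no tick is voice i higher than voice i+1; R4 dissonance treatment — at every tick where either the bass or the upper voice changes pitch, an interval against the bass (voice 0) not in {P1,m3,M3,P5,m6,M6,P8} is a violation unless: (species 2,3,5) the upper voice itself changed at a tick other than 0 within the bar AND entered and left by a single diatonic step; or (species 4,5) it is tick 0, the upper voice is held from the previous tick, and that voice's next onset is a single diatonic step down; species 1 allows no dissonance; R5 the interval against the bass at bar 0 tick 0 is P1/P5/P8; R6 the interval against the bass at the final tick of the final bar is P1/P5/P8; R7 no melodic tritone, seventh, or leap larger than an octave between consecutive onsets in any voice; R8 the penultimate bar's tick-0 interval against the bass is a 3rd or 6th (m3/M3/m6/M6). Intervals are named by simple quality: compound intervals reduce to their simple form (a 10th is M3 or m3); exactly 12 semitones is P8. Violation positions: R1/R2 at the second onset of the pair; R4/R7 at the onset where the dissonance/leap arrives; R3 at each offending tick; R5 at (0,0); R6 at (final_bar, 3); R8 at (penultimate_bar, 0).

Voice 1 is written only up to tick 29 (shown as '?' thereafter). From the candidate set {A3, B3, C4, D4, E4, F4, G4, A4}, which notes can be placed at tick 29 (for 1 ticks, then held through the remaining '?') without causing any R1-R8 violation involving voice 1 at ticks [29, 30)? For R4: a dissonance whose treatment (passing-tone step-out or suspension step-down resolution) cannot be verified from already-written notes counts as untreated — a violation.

{A3, A4, C4, E4, F4}

A3: legal
B3: violates R4
C4: legal
D4: violates R4
E4: legal
F4: legal
G4: violates R4
A4: legal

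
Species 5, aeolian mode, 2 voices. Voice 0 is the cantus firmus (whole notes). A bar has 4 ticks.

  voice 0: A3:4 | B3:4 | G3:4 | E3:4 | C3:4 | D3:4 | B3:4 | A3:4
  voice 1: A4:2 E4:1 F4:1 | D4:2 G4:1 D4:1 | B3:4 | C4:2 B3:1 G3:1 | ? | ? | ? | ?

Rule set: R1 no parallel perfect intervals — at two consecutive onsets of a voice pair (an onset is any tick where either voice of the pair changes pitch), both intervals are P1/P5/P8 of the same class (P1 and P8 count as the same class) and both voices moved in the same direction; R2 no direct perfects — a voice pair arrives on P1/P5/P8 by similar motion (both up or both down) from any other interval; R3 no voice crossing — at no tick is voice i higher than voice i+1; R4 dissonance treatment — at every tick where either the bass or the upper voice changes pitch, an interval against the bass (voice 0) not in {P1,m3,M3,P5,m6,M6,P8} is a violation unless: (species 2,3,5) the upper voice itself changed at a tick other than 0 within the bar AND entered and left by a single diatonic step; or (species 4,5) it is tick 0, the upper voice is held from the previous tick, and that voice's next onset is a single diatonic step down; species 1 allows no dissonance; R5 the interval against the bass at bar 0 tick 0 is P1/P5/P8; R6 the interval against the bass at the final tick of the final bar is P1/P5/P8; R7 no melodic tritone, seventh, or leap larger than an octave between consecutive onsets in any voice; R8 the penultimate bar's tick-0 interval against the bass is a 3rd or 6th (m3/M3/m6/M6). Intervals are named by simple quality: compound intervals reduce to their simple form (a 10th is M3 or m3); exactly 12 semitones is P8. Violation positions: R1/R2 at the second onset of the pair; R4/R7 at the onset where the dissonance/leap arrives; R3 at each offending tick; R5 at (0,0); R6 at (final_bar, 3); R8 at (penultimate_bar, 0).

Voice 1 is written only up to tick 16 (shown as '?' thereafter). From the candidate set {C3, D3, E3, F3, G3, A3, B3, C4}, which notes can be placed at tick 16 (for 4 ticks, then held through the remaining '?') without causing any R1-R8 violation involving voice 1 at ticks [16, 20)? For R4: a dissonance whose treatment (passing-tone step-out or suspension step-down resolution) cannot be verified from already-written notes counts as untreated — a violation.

C3: violates R2
D3: violates R4
E3: legal
F3: violates R4
G3: legal
A3: legal
B3: violates R4
C4: legal

{A3, C4, E3, G3}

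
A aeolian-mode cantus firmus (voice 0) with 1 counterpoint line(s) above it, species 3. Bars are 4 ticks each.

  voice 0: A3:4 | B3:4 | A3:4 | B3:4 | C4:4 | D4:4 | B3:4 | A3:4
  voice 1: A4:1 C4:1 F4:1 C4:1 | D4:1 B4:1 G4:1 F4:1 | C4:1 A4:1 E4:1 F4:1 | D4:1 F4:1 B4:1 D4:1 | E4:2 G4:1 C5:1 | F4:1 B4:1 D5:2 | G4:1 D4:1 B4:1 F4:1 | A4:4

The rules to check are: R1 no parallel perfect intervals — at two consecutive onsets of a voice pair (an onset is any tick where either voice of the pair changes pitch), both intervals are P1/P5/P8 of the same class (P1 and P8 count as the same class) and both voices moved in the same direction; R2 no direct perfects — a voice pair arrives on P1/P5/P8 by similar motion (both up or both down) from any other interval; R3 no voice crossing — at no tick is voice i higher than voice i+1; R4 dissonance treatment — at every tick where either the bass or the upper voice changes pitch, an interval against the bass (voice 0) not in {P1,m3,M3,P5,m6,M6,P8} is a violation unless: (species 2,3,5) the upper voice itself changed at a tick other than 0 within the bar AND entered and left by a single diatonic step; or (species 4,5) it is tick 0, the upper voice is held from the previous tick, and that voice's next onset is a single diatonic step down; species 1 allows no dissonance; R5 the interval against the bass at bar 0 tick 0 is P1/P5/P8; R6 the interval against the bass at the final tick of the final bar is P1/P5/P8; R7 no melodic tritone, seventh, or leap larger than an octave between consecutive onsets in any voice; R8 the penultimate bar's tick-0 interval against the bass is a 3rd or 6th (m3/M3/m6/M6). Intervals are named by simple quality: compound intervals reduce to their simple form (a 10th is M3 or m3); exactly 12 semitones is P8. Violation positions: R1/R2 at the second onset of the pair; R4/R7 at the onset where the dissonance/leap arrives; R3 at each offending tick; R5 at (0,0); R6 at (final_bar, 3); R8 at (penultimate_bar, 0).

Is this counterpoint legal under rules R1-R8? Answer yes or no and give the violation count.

bar 0: v0=A3 v1=A4 (P8)
bar 1: v0=B3 v1=D4 (m3)
bar 2: v0=A3 v1=C4 (m3)
bar 3: v0=B3 v1=D4 (m3)
bar 4: v0=C4 v1=E4 (M3)
bar 5: v0=D4 v1=F4 (m3)
bar 6: v0=B3 v1=G4 (m6)
bar 7: v0=A3 v1=A4 (P8)
  R4 @ bar1.3: B3/F4 TT untreated
  R4 @ bar3.1: B3/F4 TT untreated
  R7 @ bar3.2: F4->B4 leap 6st
  R7 @ bar5.1: F4->B4 leap 6st
  R4 @ bar6.3: B3/F4 TT untreated
  R7 @ bar6.3: B4->F4 leap 6st

No (6 violations)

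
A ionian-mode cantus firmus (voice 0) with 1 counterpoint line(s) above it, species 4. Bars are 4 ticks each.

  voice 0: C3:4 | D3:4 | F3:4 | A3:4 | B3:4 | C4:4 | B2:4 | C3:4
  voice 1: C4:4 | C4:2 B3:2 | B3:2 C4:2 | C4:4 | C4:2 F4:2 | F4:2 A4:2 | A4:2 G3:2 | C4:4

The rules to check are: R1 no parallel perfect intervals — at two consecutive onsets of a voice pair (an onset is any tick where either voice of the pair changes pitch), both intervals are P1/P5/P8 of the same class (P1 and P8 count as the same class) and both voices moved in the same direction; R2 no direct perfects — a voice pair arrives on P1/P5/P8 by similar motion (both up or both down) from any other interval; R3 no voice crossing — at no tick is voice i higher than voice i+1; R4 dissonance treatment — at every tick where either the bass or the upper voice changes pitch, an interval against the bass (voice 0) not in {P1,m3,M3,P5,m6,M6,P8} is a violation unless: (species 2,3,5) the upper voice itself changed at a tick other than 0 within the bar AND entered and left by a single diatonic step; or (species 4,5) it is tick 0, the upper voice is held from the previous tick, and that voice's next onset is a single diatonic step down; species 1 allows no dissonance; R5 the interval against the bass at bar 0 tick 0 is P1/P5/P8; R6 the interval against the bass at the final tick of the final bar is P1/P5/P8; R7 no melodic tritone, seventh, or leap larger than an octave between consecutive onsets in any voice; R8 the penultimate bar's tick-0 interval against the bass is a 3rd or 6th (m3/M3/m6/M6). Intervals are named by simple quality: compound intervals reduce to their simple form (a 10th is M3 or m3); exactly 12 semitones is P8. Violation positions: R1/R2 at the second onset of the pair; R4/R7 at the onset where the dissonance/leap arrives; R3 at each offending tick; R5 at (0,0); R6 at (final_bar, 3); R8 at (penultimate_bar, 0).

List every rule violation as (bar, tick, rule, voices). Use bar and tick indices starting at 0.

(2, 0, R4, (0, 1))
(4, 0, R4, (0, 1))
(4, 2, R4, (0, 1))
(5, 0, R4, (0, 1))
(6, 0, R4, (0, 1))
(6, 0, R7, (0,))
(6, 0, R8, (0, 1))
(6, 2, R7, (1,))
(7, 0, R2, (0, 1))

bar 0: v0=C3 v1=C4 downbeat P8
bar 1: v0=D3 v1=C4 downbeat m7
bar 2: v0=F3 v1=B3 downbeat TT
bar 3: v0=A3 v1=C4 downbeat m3
bar 4: v0=B3 v1=C4 downbeat m2
bar 5: v0=C4 v1=F4 downbeat P4
bar 6: v0=B2 v1=A4 downbeat m7
bar 7: v0=C3 v1=C4 downbeat P8
  -> R4 @ bar 2 tick 0 v(0, 1): F3/B3 TT untreated
  -> R4 @ bar 4 tick 0 v(0, 1): B3/C4 m2 untreated
  -> R4 @ bar 4 tick 2 v(0, 1): B3/F4 TT untreated
  -> R4 @ bar 5 tick 0 v(0, 1): C4/F4 P4 untreated
  -> R4 @ bar 6 tick 0 v(0, 1): B2/A4 m7 untreated
  -> R7 @ bar 6 tick 0 v(0,): C4->B2 leap 13st
  -> R8 @ bar 6 tick 0 v(0, 1): penult m7 not 3rd/6th
  -> R7 @ bar 6 tick 2 v(1,): A4->G3 leap 14st
  -> R2 @ bar 7 tick 0 v(0, 1): B2/G3 m6 -> C3/C4 P8 similar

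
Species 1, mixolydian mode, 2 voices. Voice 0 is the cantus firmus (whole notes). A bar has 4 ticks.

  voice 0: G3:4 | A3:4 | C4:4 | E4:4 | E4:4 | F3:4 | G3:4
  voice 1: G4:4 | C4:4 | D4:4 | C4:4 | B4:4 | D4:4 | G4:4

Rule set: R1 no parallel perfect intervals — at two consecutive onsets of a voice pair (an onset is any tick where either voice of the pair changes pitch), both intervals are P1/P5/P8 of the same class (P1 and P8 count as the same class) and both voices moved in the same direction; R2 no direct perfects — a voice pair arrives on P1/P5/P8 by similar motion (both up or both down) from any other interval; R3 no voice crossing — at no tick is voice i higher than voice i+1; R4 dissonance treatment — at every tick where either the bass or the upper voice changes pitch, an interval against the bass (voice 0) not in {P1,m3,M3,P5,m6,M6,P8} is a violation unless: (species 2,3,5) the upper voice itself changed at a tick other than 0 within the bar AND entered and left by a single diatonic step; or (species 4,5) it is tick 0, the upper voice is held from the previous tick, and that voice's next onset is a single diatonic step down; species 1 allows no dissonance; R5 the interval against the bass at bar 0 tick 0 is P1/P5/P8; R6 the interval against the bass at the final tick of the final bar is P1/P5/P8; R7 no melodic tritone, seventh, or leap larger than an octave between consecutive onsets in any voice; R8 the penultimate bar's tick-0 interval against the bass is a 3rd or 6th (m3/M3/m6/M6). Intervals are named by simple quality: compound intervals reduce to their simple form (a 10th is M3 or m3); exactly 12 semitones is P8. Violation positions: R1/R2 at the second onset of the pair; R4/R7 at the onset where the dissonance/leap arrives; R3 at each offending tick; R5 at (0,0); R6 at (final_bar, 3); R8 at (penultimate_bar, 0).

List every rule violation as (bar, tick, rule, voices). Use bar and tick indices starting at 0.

(2, 0, R4, (0, 1))
(3, 0, R3, (0, 1))
(3, 1, R3, (0, 1))
(3, 2, R3, (0, 1))
(3, 3, R3, (0, 1))
(4, 0, R7, (1,))
(5, 0, R7, (0,))
(6, 0, R2, (0, 1))

bar 0: v0=G3 v1=G4 downbeat P8
bar 1: v0=A3 v1=C4 downbeat m3
bar 2: v0=C4 v1=D4 downbeat M2
bar 3: v0=E4 v1=C4 downbeat M3
bar 4: v0=E4 v1=B4 downbeat P5
bar 5: v0=F3 v1=D4 downbeat M6
bar 6: v0=G3 v1=G4 downbeat P8
  -> R4 @ bar 2 tick 0 v(0, 1): C4/D4 M2 untreated
  -> R3 @ bar 3 tick 0 v(0, 1): E4 above C4
  -> R3 @ bar 3 tick 1 v(0, 1): E4 above C4
  -> R3 @ bar 3 tick 2 v(0, 1): E4 above C4
  -> R3 @ bar 3 tick 3 v(0, 1): E4 above C4
  -> R7 @ bar 4 tick 0 v(1,): C4->B4 leap 11st
  -> R7 @ bar 5 tick 0 v(0,): E4->F3 leap 11st
  -> R2 @ bar 6 tick 0 v(0, 1): F3/D4 M6 -> G3/G4 P8 similar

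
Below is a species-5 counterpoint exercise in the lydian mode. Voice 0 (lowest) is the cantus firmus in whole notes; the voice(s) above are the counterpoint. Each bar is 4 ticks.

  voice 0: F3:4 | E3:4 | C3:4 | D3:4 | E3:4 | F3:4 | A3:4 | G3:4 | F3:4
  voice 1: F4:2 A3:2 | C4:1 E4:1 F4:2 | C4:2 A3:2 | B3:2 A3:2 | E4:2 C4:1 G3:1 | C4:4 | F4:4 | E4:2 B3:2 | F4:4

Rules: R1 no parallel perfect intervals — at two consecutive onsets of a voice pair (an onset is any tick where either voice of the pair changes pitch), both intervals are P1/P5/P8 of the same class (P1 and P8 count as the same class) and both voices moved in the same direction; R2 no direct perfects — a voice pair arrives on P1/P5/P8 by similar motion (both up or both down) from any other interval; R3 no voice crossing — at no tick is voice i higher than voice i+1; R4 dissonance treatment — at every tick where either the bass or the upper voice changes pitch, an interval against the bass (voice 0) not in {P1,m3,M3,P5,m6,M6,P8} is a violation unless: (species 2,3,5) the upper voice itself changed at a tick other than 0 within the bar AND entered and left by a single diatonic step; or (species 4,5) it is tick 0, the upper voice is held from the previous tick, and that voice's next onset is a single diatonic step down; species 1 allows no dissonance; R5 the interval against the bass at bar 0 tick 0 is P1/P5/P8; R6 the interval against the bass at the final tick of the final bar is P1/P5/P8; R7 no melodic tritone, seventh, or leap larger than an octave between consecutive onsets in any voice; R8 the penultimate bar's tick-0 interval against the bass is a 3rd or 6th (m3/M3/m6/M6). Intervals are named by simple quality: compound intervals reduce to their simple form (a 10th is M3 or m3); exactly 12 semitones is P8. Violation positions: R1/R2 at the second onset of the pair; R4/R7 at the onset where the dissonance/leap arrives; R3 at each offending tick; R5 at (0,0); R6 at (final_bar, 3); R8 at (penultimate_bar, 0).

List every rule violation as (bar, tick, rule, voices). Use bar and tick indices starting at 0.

bar 0: v0=F3 v1=F4 downbeat P8
bar 1: v0=E3 v1=C4 downbeat m6
bar 2: v0=C3 v1=C4 downbeat P8
bar 3: v0=D3 v1=B3 downbeat M6
bar 4: v0=E3 v1=E4 downbeat P8
bar 5: v0=F3 v1=C4 downbeat P5
bar 6: v0=A3 v1=F4 downbeat m6
bar 7: v0=G3 v1=E4 downbeat M6
bar 8: v0=F3 v1=F4 downbeat P8
  -> R4 @ bar 1 tick 2 v(0, 1): E3/F4 m2 untreated
  -> R2 @ bar 2 tick 0 v(0, 1): E3/F4 m2 -> C3/C4 P8 similar
  -> R2 @ bar 4 tick 0 v(0, 1): D3/A3 P5 -> E3/E4 P8 similar
  -> R2 @ bar 5 tick 0 v(0, 1): E3/G3 m3 -> F3/C4 P5 similar
  -> R7 @ bar 8 tick 0 v(1,): B3->F4 leap 6st

(1, 2, R4, (0, 1))
(2, 0, R2, (0, 1))
(4, 0, R2, (0, 1))
(5, 0, R2, (0, 1))
(8, 0, R7, (1,))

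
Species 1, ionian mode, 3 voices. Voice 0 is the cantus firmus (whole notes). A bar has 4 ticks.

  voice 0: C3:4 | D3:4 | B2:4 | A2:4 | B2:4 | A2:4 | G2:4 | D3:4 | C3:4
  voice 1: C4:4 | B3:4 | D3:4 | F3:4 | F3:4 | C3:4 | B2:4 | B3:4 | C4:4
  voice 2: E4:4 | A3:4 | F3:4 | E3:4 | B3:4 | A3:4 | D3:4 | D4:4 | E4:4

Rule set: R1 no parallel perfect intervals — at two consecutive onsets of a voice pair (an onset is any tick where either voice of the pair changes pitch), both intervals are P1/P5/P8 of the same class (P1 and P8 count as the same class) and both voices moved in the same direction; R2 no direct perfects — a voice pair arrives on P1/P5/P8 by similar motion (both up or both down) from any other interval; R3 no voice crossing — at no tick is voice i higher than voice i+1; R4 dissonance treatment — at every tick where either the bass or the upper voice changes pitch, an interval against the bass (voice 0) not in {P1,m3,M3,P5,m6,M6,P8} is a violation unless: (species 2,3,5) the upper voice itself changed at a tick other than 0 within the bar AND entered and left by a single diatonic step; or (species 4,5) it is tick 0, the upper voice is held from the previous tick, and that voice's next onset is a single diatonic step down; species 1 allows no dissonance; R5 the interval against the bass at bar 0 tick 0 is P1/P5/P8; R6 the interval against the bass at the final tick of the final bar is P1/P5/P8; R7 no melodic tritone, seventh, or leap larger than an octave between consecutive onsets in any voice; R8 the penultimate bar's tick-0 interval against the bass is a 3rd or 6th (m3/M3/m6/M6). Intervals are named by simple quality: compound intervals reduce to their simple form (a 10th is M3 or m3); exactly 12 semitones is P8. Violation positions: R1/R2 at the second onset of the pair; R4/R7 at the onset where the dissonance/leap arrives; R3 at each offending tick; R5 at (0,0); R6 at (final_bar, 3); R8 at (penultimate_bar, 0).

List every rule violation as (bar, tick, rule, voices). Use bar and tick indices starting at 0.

bar 0: v0=C3 v1=C4 v2=E4 downbeat M3
bar 1: v0=D3 v1=B3 v2=A3 downbeat P5
bar 2: v0=B2 v1=D3 v2=F3 downbeat TT
bar 3: v0=A2 v1=F3 v2=E3 downbeat P5
bar 4: v0=B2 v1=F3 v2=B3 downbeat P8
bar 5: v0=A2 v1=C3 v2=A3 downbeat P8
bar 6: v0=G2 v1=B2 v2=D3 downbeat P5
bar 7: v0=D3 v1=B3 v2=D4 downbeat P8
bar 8: v0=C3 v1=C4 v2=E4 downbeat M3
  -> R5 @ bar 0 tick 0 v(0, 2): opens on M3
  -> R3 @ bar 1 tick 0 v(1, 2): B3 above A3
  -> R3 @ bar 1 tick 1 v(1, 2): B3 above A3
  -> R3 @ bar 1 tick 2 v(1, 2): B3 above A3
  -> R3 @ bar 1 tick 3 v(1, 2): B3 above A3
  -> R4 @ bar 2 tick 0 v(0, 2): B2/F3 TT untreated
  -> R2 @ bar 3 tick 0 v(0, 2): B2/F3 TT -> A2/E3 P5 similar
  -> R3 @ bar 3 tick 0 v(1, 2): F3 above E3
  -> R3 @ bar 3 tick 1 v(1, 2): F3 above E3
  -> R3 @ bar 3 tick 2 v(1, 2): F3 above E3
  -> R3 @ bar 3 tick 3 v(1, 2): F3 above E3
  -> R2 @ bar 4 tick 0 v(0, 2): A2/E3 P5 -> B2/B3 P8 similar
  -> R4 @ bar 4 tick 0 v(0, 1): B2/F3 TT untreated
  -> R1 @ bar 5 tick 0 v(0, 2): B2/B3 P8 -> A2/A3 P8 similar
  -> R2 @ bar 6 tick 0 v(0, 2): A2/A3 P8 -> G2/D3 P5 similar
  -> R2 @ bar 7 tick 0 v(0, 2): G2/D3 P5 -> D3/D4 P8 similar
  -> R8 @ bar 7 tick 0 v(0, 2): penult P8 not 3rd/6th
  -> R6 @ bar 8 tick 3 v(0, 2): closes on M3

(0, 0, R5, (0, 2))
(1, 0, R3, (1, 2))
(1, 1, R3, (1, 2))
(1, 2, R3, (1, 2))
(1, 3, R3, (1, 2))
(2, 0, R4, (0, 2))
(3, 0, R2, (0, 2))
(3, 0, R3, (1, 2))
(3, 1, R3, (1, 2))
(3, 2, R3, (1, 2))
(3, 3, R3, (1, 2))
(4, 0, R2, (0, 2))
(4, 0, R4, (0, 1))
(5, 0, R1, (0, 2))
(6, 0, R2, (0, 2))
(7, 0, R2, (0, 2))
(7, 0, R8, (0, 2))
(8, 3, R6, (0, 2))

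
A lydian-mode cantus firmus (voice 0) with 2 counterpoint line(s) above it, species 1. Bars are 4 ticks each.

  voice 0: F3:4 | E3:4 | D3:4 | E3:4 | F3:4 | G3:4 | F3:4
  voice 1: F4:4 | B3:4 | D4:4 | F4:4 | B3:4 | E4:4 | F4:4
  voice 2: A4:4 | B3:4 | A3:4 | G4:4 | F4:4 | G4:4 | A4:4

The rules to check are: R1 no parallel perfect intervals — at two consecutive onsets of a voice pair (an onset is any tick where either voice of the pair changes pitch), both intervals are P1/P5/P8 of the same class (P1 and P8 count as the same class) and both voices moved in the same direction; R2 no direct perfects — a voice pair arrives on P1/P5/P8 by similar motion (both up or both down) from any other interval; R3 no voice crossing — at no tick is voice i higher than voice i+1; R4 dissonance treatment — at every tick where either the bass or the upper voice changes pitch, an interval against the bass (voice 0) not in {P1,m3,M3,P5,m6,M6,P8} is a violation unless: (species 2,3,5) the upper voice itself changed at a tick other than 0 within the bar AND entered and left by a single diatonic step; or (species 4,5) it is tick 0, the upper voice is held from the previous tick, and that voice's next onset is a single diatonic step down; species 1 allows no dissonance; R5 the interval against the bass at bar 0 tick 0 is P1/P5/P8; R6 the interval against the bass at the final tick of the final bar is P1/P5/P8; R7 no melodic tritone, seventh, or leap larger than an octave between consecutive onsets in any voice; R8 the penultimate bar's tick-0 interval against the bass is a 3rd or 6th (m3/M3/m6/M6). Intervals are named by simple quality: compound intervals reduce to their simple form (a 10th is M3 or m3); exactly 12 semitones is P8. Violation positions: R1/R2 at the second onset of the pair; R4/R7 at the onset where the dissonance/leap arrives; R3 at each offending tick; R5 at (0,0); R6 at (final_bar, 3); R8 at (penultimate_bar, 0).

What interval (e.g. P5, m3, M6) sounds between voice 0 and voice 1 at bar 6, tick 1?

P8

voice 0=F3 voice 1=F4 -> P8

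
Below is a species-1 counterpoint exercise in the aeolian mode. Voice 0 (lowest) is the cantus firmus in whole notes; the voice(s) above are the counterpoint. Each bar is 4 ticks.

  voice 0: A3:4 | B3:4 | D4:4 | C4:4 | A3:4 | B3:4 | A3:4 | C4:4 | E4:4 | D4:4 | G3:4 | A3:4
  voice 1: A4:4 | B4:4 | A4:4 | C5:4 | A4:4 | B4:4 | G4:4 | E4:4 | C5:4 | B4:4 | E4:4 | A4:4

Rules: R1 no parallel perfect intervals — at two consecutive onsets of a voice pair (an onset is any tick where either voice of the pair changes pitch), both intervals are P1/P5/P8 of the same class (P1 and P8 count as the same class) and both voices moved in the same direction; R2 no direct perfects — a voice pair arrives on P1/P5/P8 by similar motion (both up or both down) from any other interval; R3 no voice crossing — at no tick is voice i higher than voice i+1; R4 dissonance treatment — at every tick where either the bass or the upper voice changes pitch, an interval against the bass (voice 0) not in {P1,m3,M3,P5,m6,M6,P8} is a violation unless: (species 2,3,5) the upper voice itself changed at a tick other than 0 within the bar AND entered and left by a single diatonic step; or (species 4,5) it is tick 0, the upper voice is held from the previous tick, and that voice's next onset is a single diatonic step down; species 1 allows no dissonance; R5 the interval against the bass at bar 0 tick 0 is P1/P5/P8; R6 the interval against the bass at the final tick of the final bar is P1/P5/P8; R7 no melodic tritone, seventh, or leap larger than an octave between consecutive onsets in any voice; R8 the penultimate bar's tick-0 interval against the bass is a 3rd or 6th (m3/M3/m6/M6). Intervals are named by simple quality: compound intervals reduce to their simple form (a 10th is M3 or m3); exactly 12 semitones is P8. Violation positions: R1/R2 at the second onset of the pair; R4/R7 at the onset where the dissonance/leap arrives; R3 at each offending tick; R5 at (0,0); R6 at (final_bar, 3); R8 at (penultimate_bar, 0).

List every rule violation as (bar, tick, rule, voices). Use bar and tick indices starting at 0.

(1, 0, R1, (0, 1))
(4, 0, R1, (0, 1))
(5, 0, R1, (0, 1))
(6, 0, R4, (0, 1))
(11, 0, R2, (0, 1))

bar 0: v0=A3 v1=A4 downbeat P8
bar 1: v0=B3 v1=B4 downbeat P8
bar 2: v0=D4 v1=A4 downbeat P5
bar 3: v0=C4 v1=C5 downbeat P8
bar 4: v0=A3 v1=A4 downbeat P8
bar 5: v0=B3 v1=B4 downbeat P8
bar 6: v0=A3 v1=G4 downbeat m7
bar 7: v0=C4 v1=E4 downbeat M3
bar 8: v0=E4 v1=C5 downbeat m6
bar 9: v0=D4 v1=B4 downbeat M6
bar 10: v0=G3 v1=E4 downbeat M6
bar 11: v0=A3 v1=A4 downbeat P8
  -> R1 @ bar 1 tick 0 v(0, 1): A3/A4 P8 -> B3/B4 P8 similar
  -> R1 @ bar 4 tick 0 v(0, 1): C4/C5 P8 -> A3/A4 P8 similar
  -> R1 @ bar 5 tick 0 v(0, 1): A3/A4 P8 -> B3/B4 P8 similar
  -> R4 @ bar 6 tick 0 v(0, 1): A3/G4 m7 untreated
  -> R2 @ bar 11 tick 0 v(0, 1): G3/E4 M6 -> A3/A4 P8 similar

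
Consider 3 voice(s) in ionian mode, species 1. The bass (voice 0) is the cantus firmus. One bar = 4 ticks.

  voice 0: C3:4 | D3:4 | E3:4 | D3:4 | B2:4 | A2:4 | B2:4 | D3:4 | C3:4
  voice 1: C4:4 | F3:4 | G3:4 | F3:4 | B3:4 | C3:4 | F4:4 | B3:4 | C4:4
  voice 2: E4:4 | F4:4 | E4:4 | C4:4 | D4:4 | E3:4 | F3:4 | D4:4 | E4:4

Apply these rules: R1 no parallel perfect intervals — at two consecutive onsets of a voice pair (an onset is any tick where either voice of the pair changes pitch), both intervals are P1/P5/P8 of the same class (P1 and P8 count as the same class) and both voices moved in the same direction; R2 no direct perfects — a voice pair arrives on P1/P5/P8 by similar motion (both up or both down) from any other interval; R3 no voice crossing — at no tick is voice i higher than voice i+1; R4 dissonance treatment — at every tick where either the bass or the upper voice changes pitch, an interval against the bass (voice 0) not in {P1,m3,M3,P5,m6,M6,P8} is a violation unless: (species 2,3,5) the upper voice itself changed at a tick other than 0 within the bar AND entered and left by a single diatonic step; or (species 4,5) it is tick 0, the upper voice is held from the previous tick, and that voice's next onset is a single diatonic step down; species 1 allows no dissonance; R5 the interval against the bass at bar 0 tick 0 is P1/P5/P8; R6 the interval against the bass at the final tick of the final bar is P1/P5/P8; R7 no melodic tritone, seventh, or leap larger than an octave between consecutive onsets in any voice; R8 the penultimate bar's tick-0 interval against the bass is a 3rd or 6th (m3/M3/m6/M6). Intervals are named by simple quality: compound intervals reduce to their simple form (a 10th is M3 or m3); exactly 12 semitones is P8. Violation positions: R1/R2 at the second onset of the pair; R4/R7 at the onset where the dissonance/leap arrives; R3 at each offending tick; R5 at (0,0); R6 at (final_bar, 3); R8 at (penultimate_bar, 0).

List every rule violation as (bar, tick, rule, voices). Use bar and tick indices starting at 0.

(0, 0, R5, (0, 2))
(3, 0, R2, (1, 2))
(3, 0, R4, (0, 2))
(4, 0, R7, (1,))
(5, 0, R2, (0, 2))
(5, 0, R7, (1,))
(5, 0, R7, (2,))
(6, 0, R2, (1, 2))
(6, 0, R3, (1, 2))
(6, 0, R4, (0, 1))
(6, 0, R4, (0, 2))
(6, 0, R7, (1,))
(6, 1, R3, (1, 2))
(6, 2, R3, (1, 2))
(6, 3, R3, (1, 2))
(7, 0, R2, (0, 2))
(7, 0, R7, (1,))
(7, 0, R8, (0, 2))
(8, 3, R6, (0, 2))

bar 0: v0=C3 v1=C4 v2=E4 downbeat M3
bar 1: v0=D3 v1=F3 v2=F4 downbeat m3
bar 2: v0=E3 v1=G3 v2=E4 downbeat P8
bar 3: v0=D3 v1=F3 v2=C4 downbeat m7
bar 4: v0=B2 v1=B3 v2=D4 downbeat m3
bar 5: v0=A2 v1=C3 v2=E3 downbeat P5
bar 6: v0=B2 v1=F4 v2=F3 downbeat TT
bar 7: v0=D3 v1=B3 v2=D4 downbeat P8
bar 8: v0=C3 v1=C4 v2=E4 downbeat M3
  -> R5 @ bar 0 tick 0 v(0, 2): opens on M3
  -> R2 @ bar 3 tick 0 v(1, 2): G3/E4 M6 -> F3/C4 P5 similar
  -> R4 @ bar 3 tick 0 v(0, 2): D3/C4 m7 untreated
  -> R7 @ bar 4 tick 0 v(1,): F3->B3 leap 6st
  -> R2 @ bar 5 tick 0 v(0, 2): B2/D4 m3 -> A2/E3 P5 similar
  -> R7 @ bar 5 tick 0 v(1,): B3->C3 leap 11st
  -> R7 @ bar 5 tick 0 v(2,): D4->E3 leap 10st
  -> R2 @ bar 6 tick 0 v(1, 2): C3/E3 M3 -> F4/F3 P8 similar
  -> R3 @ bar 6 tick 0 v(1, 2): F4 above F3
  -> R4 @ bar 6 tick 0 v(0, 1): B2/F4 TT untreated
  -> R4 @ bar 6 tick 0 v(0, 2): B2/F3 TT untreated
  -> R7 @ bar 6 tick 0 v(1,): C3->F4 leap 17st
  -> R3 @ bar 6 tick 1 v(1, 2): F4 above F3
  -> R3 @ bar 6 tick 2 v(1, 2): F4 above F3
  -> R3 @ bar 6 tick 3 v(1, 2): F4 above F3
  -> R2 @ bar 7 tick 0 v(0, 2): B2/F3 TT -> D3/D4 P8 similar
  -> R7 @ bar 7 tick 0 v(1,): F4->B3 leap 6st
  -> R8 @ bar 7 tick 0 v(0, 2): penult P8 not 3rd/6th
  -> R6 @ bar 8 tick 3 v(0, 2): closes on M3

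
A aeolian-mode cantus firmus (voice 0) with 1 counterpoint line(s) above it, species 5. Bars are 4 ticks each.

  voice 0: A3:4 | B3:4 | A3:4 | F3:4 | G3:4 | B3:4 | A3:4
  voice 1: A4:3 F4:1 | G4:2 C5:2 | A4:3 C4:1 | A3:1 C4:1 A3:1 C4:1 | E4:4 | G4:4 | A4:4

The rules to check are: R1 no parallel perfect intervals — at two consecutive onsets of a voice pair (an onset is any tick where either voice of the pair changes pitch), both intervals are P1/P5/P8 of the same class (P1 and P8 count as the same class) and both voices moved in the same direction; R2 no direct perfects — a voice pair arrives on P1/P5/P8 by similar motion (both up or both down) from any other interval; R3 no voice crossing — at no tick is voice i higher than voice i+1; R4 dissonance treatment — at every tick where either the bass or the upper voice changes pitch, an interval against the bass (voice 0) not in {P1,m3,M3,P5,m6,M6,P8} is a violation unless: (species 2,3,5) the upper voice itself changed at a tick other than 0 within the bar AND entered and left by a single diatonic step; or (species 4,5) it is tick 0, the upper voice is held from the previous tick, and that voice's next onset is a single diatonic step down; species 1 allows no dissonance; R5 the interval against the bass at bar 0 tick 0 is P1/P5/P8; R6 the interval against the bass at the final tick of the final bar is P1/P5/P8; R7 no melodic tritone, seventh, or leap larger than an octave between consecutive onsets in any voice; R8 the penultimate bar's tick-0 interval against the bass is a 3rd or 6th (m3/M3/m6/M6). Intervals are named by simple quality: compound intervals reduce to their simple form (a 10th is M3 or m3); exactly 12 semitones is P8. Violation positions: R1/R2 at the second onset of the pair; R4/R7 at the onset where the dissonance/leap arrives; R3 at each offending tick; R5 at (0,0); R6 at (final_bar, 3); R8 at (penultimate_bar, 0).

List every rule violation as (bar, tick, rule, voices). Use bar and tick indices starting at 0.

(1, 2, R4, (0, 1))
(2, 0, R2, (0, 1))

bar 0: v0=A3 v1=A4 downbeat P8
bar 1: v0=B3 v1=G4 downbeat m6
bar 2: v0=A3 v1=A4 downbeat P8
bar 3: v0=F3 v1=A3 downbeat M3
bar 4: v0=G3 v1=E4 downbeat M6
bar 5: v0=B3 v1=G4 downbeat m6
bar 6: v0=A3 v1=A4 downbeat P8
  -> R4 @ bar 1 tick 2 v(0, 1): B3/C5 m2 untreated
  -> R2 @ bar 2 tick 0 v(0, 1): B3/C5 m2 -> A3/A4 P8 similar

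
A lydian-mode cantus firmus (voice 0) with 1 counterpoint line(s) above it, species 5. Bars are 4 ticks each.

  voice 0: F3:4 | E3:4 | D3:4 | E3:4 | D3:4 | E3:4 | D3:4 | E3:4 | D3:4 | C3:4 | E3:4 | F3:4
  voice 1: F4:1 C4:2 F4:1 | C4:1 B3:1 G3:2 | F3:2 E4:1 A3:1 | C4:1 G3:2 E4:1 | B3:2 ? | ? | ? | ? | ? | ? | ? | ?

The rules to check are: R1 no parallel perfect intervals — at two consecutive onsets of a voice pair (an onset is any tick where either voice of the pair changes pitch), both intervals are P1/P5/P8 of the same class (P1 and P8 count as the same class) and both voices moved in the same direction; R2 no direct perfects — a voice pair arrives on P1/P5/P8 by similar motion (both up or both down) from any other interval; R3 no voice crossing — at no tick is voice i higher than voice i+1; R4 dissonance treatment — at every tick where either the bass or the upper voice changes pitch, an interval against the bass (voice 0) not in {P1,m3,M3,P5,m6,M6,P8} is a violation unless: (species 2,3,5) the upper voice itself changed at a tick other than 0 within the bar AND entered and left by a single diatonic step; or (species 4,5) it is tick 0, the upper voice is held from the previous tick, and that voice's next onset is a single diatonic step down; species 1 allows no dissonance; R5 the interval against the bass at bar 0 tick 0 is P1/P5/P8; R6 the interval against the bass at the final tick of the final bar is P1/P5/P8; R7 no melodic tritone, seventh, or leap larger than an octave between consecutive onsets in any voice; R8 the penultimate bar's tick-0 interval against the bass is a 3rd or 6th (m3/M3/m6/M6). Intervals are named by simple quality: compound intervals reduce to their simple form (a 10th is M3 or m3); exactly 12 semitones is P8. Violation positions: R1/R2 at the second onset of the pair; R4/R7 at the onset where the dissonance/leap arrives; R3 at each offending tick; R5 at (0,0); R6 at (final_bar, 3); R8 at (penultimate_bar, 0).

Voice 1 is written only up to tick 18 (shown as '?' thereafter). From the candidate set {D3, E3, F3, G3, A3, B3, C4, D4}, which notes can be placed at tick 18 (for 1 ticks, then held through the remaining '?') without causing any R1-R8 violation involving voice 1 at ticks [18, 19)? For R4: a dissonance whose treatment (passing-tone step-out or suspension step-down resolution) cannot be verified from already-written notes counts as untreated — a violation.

{A3, B3, D3, D4}

D3: legal
E3: violates R4
F3: violates R7
G3: violates R4
A3: legal
B3: legal
C4: violates R4
D4: legal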